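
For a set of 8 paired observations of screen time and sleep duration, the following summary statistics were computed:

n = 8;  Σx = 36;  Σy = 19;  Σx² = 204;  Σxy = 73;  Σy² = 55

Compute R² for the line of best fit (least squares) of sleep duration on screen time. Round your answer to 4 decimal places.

Sxx = Σx² − (Σx)²/n = 204 − 162 = 42
Sxy = Σxy − (Σx)(Σy)/n = 73 − 85.5 = -12.5
Syy = Σy² − (Σy)²/n = 55 − 45.125 = 9.875
R² = Sxy²/(Sxx·Syy) = (-12.5)²/(42·9.875) = 0.376733

0.3767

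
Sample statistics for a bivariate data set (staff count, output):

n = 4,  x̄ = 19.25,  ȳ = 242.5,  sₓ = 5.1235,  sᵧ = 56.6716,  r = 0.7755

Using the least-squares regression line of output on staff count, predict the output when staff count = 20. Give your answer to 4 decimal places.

b = r · sᵧ/sₓ = 0.7755 · 56.6716/5.1235 = 8.577891
a = ȳ − b·x̄ = 242.5 − 8.577891·19.25 = 77.375594
ŷ(20) = a + b·20 = 77.375594 + 8.577891·20 = 248.933418

248.9334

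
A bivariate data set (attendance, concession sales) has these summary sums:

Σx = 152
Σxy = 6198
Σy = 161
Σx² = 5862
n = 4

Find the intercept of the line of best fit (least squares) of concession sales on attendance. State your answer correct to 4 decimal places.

4.9012

Sxx = Σx² − (Σx)²/n = 5862 − 5776 = 86
Sxy = Σxy − (Σx)(Σy)/n = 6198 − 6118 = 80
b = Sxy/Sxx = 80/86 = 0.930233
a = ȳ − b·x̄ = 40.25 − 0.930233·38 = 4.901163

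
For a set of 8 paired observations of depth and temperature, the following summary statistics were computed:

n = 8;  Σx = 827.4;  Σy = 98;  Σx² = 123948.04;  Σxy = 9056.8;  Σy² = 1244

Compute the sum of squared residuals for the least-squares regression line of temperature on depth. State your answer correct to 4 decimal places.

Sxx = Σx² − (Σx)²/n = 123948.04 − 85573.845 = 38374.195
Sxy = Σxy − (Σx)(Σy)/n = 9056.8 − 10135.65 = -1078.85
Syy = Σy² − (Σy)²/n = 1244 − 1200.5 = 43.5
b = Sxy/Sxx = -1078.85/38374.195 = -0.028114
SSE = Syy − b·Sxy = 43.5 − (-0.028114)·(-1078.85) = 13.169271

13.1693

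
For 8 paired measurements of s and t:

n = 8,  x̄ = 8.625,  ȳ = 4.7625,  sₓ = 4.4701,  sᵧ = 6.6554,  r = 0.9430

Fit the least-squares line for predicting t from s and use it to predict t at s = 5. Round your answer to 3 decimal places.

b = r · sᵧ/sₓ = 0.943 · 6.6554/4.4701 = 1.404005
a = ȳ − b·x̄ = 4.7625 − 1.404005·8.625 = -7.347042
ŷ(5) = a + b·5 = -7.347042 + 1.404005·5 = -0.327018

-0.327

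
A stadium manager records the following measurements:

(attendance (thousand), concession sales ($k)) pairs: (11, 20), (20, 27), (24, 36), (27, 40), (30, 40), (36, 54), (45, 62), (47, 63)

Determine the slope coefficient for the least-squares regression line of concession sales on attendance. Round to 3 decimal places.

1.268

n = 8, Σx = 240, Σy = 342, Σxy = 11599, Σx² = 8256
Sxx = Σx² − (Σx)²/n = 8256 − 7200 = 1056
Sxy = Σxy − (Σx)(Σy)/n = 11599 − 10260 = 1339
b = Sxy/Sxx = 1339/1056 = 1.267992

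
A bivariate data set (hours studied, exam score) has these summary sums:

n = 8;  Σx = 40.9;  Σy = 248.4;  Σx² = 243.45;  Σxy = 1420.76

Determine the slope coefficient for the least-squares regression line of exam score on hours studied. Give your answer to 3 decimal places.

4.391

Sxx = Σx² − (Σx)²/n = 243.45 − 209.10125 = 34.34875
Sxy = Σxy − (Σx)(Σy)/n = 1420.76 − 1269.945 = 150.815
b = Sxy/Sxx = 150.815/34.34875 = 4.390698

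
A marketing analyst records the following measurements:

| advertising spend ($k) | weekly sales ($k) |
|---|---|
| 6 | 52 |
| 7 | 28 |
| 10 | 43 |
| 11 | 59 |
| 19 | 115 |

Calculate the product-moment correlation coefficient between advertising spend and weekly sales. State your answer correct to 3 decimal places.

n = 5, Σx = 53, Σy = 297, Σxy = 3772, Σx² = 667, Σy² = 22043
Sxx = Σx² − (Σx)²/n = 667 − 561.8 = 105.2
Sxy = Σxy − (Σx)(Σy)/n = 3772 − 3148.2 = 623.8
Syy = Σy² − (Σy)²/n = 22043 − 17641.8 = 4401.2
r = Sxy/√(Sxx·Syy) = 623.8/√(463006.24) = 623.8/680.445619 = 0.916752

0.917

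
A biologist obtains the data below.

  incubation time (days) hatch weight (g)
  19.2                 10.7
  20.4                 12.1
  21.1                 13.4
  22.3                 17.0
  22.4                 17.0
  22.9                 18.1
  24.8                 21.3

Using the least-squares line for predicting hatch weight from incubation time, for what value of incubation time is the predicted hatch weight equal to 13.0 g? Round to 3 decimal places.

n = 7, Σx = 153.1, Σy = 109.6, Σxy = 2437.65, Σx² = 3368.51
Sxx = Σx² − (Σx)²/n = 3368.51 − 3348.515714 = 19.994286
Sxy = Σxy − (Σx)(Σy)/n = 2437.65 − 2397.108571 = 40.541429
b = Sxy/Sxx = 40.541429/19.994286 = 2.027651
a = ȳ − b·x̄ = 15.657143 − 2.027651·21.871429 = -28.690476
Set a + b·x = 13.0: x = (13.0 − (-28.690476)) / 2.027651 = 20.560975

20.561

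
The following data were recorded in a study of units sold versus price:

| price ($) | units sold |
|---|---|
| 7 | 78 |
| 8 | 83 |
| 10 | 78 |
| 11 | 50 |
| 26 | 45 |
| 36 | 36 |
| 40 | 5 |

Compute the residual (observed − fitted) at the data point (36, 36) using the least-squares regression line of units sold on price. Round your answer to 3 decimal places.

12.472

n = 7, Σx = 138, Σy = 375, Σxy = 5206, Σx² = 3906
Sxx = Σx² − (Σx)²/n = 3906 − 2720.571429 = 1185.428571
Sxy = Σxy − (Σx)(Σy)/n = 5206 − 7392.857143 = -2186.857143
b = Sxy/Sxx = -2186.857143/1185.428571 = -1.844782
a = ȳ − b·x̄ = 53.571429 − (-1.844782)·19.714286 = 89.939986
ŷ(36) = 89.939986 + (-1.844782)·36 = 23.527838
residual = y − ŷ = 36 − 23.527838 = 12.472162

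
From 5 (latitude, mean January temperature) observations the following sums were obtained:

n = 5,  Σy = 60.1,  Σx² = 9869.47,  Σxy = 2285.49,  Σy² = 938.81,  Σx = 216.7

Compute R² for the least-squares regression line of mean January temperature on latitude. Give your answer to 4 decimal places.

Sxx = Σx² − (Σx)²/n = 9869.47 − 9391.778 = 477.692
Sxy = Σxy − (Σx)(Σy)/n = 2285.49 − 2604.734 = -319.244
Syy = Σy² − (Σy)²/n = 938.81 − 722.402 = 216.408
R² = Sxy²/(Sxx·Syy) = (-319.244)²/(477.692·216.408) = 0.985880

0.9859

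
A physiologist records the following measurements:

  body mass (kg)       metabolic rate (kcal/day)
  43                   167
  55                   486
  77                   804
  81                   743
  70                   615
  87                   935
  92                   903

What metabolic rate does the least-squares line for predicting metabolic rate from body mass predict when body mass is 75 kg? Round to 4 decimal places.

707.2948

n = 7, Σx = 505, Σy = 4653, Σxy = 363473, Σx² = 38297
Sxx = Σx² − (Σx)²/n = 38297 − 36432.142857 = 1864.857143
Sxy = Σxy − (Σx)(Σy)/n = 363473 − 335680.714286 = 27792.285714
b = Sxy/Sxx = 27792.285714/1864.857143 = 14.903171
a = ȳ − b·x̄ = 664.714286 − 14.903171·72.142857 = -410.443083
ŷ(75) = a + b·75 = -410.443083 + 14.903171·75 = 707.294776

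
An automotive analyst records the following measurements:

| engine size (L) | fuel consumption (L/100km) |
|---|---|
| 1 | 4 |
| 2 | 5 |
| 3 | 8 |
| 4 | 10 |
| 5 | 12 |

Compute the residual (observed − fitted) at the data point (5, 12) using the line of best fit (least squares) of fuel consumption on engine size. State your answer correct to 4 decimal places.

n = 5, Σx = 15, Σy = 39, Σxy = 138, Σx² = 55
Sxx = Σx² − (Σx)²/n = 55 − 45 = 10
Sxy = Σxy − (Σx)(Σy)/n = 138 − 117 = 21
b = Sxy/Sxx = 21/10 = 2.1
a = ȳ − b·x̄ = 7.8 − 2.1·3 = 1.5
ŷ(5) = 1.5 + 2.1·5 = 12
residual = y − ŷ = 12 − 12 = 0

0.0000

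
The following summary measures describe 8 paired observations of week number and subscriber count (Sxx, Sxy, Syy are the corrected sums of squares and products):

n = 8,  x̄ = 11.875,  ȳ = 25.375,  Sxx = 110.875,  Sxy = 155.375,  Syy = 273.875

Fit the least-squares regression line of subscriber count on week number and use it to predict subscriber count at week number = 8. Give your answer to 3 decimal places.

19.945

b = Sxy/Sxx = 155.375/110.875 = 1.401353
a = ȳ − b·x̄ = 25.375 − 1.401353·11.875 = 8.733935
ŷ(8) = a + b·8 = 8.733935 + 1.401353·8 = 19.944758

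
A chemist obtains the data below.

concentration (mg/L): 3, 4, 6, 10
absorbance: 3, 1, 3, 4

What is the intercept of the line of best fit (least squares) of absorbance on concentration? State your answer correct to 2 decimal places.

n = 4, Σx = 23, Σy = 11, Σxy = 71, Σx² = 161
Sxx = Σx² − (Σx)²/n = 161 − 132.25 = 28.75
Sxy = Σxy − (Σx)(Σy)/n = 71 − 63.25 = 7.75
b = Sxy/Sxx = 7.75/28.75 = 0.269565
a = ȳ − b·x̄ = 2.75 − 0.269565·5.75 = 1.2

1.20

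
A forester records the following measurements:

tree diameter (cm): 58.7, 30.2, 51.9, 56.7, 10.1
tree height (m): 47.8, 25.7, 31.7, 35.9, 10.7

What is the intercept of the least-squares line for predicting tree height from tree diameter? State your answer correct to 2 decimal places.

n = 5, Σx = 207.6, Σy = 151.8, Σxy = 7370.83, Σx² = 10368.24
Sxx = Σx² − (Σx)²/n = 10368.24 − 8619.552 = 1748.688
Sxy = Σxy − (Σx)(Σy)/n = 7370.83 − 6302.736 = 1068.094
b = Sxy/Sxx = 1068.094/1748.688 = 0.610797
a = ȳ − b·x̄ = 30.36 − 0.610797·41.52 = 4.999694

5.00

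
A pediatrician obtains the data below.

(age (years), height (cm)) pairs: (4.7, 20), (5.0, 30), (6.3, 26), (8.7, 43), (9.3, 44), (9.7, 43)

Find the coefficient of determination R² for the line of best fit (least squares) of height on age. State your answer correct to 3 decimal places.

n = 6, Σx = 43.7, Σy = 206, Σxy = 1608.2, Σx² = 343.05, Σy² = 7610
Sxx = Σx² − (Σx)²/n = 343.05 − 318.281667 = 24.768333
Sxy = Σxy − (Σx)(Σy)/n = 1608.2 − 1500.366667 = 107.833333
Syy = Σy² − (Σy)²/n = 7610 − 7072.666667 = 537.333333
R² = Sxy²/(Sxx·Syy) = (107.833333)²/(24.768333·537.333333) = 0.873706

0.874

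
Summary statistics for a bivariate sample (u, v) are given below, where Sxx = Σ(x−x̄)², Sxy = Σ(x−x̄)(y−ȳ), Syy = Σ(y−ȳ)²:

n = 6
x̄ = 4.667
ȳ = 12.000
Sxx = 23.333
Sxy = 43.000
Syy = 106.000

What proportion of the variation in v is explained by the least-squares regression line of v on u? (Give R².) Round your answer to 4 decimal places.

0.7476

R² = Sxy²/(Sxx·Syy) = (43)²/(23.333·106) = 0.747585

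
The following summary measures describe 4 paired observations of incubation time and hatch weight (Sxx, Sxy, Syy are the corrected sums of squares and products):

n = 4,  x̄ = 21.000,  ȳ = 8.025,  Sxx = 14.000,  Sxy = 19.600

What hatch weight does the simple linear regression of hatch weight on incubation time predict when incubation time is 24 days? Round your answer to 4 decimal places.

12.2250

b = Sxy/Sxx = 19.6/14 = 1.4
a = ȳ − b·x̄ = 8.025 − 1.4·21 = -21.375
ŷ(24) = a + b·24 = -21.375 + 1.4·24 = 12.225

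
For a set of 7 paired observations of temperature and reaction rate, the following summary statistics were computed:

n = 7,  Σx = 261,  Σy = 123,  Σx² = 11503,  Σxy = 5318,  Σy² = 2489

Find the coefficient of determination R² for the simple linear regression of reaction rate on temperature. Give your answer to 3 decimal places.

Sxx = Σx² − (Σx)²/n = 11503 − 9731.571429 = 1771.428571
Sxy = Σxy − (Σx)(Σy)/n = 5318 − 4586.142857 = 731.857143
Syy = Σy² − (Σy)²/n = 2489 − 2161.285714 = 327.714286
R² = Sxy²/(Sxx·Syy) = (731.857143)²/(1771.428571·327.714286) = 0.922643

0.923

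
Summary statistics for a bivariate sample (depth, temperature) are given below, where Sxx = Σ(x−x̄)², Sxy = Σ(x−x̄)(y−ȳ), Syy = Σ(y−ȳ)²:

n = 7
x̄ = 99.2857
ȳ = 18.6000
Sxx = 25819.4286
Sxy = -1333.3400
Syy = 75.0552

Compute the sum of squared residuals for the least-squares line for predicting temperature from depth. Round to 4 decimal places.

b = Sxy/Sxx = -1333.34/25819.4286 = -0.051641
SSE = Syy − b·Sxy = 75.0552 − (-0.051641)·(-1333.34) = 6.200247

6.2002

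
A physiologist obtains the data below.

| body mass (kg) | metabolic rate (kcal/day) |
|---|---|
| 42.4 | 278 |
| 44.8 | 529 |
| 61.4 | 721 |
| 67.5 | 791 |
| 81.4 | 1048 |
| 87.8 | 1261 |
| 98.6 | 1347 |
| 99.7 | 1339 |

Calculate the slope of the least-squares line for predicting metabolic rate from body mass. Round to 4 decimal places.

17.4236

n = 8, Σx = 583.6, Σy = 7314, Σxy = 595483.8, Σx² = 46127.86
Sxx = Σx² − (Σx)²/n = 46127.86 − 42573.62 = 3554.24
Sxy = Σxy − (Σx)(Σy)/n = 595483.8 − 533556.3 = 61927.5
b = Sxy/Sxx = 61927.5/3554.24 = 17.423556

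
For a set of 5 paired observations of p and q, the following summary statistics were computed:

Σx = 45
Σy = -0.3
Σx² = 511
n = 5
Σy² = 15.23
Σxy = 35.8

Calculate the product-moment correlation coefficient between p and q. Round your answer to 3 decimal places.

0.959

Sxx = Σx² − (Σx)²/n = 511 − 405 = 106
Sxy = Σxy − (Σx)(Σy)/n = 35.8 − (-2.7) = 38.5
Syy = Σy² − (Σy)²/n = 15.23 − 0.018 = 15.212
r = Sxy/√(Sxx·Syy) = 38.5/√(1612.472) = 38.5/40.155597 = 0.958770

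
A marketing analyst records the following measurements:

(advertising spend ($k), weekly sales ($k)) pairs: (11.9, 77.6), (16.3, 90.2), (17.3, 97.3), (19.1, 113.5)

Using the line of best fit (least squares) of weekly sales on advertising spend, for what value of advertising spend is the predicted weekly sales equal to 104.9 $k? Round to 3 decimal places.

18.359

n = 4, Σx = 64.6, Σy = 378.6, Σxy = 6244.84, Σx² = 1071.4
Sxx = Σx² − (Σx)²/n = 1071.4 − 1043.29 = 28.11
Sxy = Σxy − (Σx)(Σy)/n = 6244.84 − 6114.39 = 130.45
b = Sxy/Sxx = 130.45/28.11 = 4.640697
a = ȳ − b·x̄ = 94.65 − 4.640697·16.15 = 19.702739
Set a + b·x = 104.9: x = (104.9 − 19.702739) / 4.640697 = 18.358720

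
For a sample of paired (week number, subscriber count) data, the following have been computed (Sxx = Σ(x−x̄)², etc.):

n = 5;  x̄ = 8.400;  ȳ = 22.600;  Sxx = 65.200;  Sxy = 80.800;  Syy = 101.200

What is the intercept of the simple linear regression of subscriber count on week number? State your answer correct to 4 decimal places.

b = Sxy/Sxx = 80.8/65.2 = 1.239264
a = ȳ − b·x̄ = 22.6 − 1.239264·8.4 = 12.190184

12.1902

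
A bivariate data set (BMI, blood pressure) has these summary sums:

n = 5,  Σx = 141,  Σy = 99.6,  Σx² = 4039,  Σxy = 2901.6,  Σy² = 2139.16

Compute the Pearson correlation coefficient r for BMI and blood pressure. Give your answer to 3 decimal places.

0.941

Sxx = Σx² − (Σx)²/n = 4039 − 3976.2 = 62.8
Sxy = Σxy − (Σx)(Σy)/n = 2901.6 − 2808.72 = 92.88
Syy = Σy² − (Σy)²/n = 2139.16 − 1984.032 = 155.128
r = Sxy/√(Sxx·Syy) = 92.88/√(9742.0384) = 92.88/98.701765 = 0.941017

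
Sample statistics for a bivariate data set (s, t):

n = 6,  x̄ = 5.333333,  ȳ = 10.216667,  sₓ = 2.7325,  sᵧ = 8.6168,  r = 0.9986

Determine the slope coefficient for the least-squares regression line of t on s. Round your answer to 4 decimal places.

3.1490

b = r · sᵧ/sₓ = 0.9986 · 8.6168/2.7325 = 3.149034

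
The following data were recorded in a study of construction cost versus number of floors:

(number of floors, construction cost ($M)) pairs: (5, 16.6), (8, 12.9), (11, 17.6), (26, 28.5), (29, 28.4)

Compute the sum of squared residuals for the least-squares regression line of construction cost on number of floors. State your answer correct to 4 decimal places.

17.8633

n = 5, Σx = 79, Σy = 104, Σxy = 1944.4, Σx² = 1727, Σy² = 2370.54
Sxx = Σx² − (Σx)²/n = 1727 − 1248.2 = 478.8
Sxy = Σxy − (Σx)(Σy)/n = 1944.4 − 1643.2 = 301.2
Syy = Σy² − (Σy)²/n = 2370.54 − 2163.2 = 207.34
b = Sxy/Sxx = 301.2/478.8 = 0.629073
SSE = Syy − b·Sxy = 207.34 − 0.629073·301.2 = 17.863308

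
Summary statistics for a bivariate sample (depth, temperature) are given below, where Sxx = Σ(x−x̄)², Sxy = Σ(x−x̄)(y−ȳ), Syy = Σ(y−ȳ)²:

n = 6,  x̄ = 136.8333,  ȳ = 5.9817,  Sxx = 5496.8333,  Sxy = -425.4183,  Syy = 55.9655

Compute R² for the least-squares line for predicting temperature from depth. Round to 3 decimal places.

0.588

R² = Sxy²/(Sxx·Syy) = (-425.4183)²/(5496.8333·55.9655) = 0.588301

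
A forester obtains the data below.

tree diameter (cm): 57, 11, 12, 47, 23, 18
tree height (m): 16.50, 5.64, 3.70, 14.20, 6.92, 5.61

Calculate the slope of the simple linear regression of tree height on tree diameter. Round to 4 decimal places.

0.2684

n = 6, Σx = 168, Σy = 52.57, Σxy = 1974.48, Σx² = 6576
Sxx = Σx² − (Σx)²/n = 6576 − 4704 = 1872
Sxy = Σxy − (Σx)(Σy)/n = 1974.48 − 1471.96 = 502.52
b = Sxy/Sxx = 502.52/1872 = 0.268440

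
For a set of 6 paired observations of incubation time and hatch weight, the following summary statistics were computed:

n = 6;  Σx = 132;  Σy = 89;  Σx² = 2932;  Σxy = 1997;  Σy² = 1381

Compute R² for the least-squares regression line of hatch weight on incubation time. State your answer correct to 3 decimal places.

0.893

Sxx = Σx² − (Σx)²/n = 2932 − 2904 = 28
Sxy = Σxy − (Σx)(Σy)/n = 1997 − 1958 = 39
Syy = Σy² − (Σy)²/n = 1381 − 1320.166667 = 60.833333
R² = Sxy²/(Sxx·Syy) = (39)²/(28·60.833333) = 0.892955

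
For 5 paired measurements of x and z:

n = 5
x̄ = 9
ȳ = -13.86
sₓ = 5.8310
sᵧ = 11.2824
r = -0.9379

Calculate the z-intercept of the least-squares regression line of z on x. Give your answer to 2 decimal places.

2.47

b = r · sᵧ/sₓ = -0.9379 · 11.2824/5.831 = -1.814742
a = ȳ − b·x̄ = -13.86 − (-1.814742)·9 = 2.472682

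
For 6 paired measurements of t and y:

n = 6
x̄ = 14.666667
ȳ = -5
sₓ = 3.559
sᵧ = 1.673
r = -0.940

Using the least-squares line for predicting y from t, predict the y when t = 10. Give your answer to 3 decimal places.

-2.938

b = r · sᵧ/sₓ = -0.94 · 1.673/3.559 = -0.441871
a = ȳ − b·x̄ = -5 − (-0.441871)·14.666667 = 1.480779
ŷ(10) = a + b·10 = 1.480779 + (-0.441871)·10 = -2.937934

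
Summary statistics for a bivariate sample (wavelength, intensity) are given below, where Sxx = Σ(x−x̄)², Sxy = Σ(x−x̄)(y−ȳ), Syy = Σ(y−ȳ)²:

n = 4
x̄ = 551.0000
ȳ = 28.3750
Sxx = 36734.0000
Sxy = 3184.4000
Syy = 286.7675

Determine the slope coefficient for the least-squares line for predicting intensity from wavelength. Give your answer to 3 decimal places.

b = Sxy/Sxx = 3184.4/36734 = 0.086688

0.087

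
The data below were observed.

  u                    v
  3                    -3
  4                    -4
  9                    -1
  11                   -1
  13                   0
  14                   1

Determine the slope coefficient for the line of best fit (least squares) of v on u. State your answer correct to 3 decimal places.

0.387

n = 6, Σx = 54, Σy = -8, Σxy = -31, Σx² = 592
Sxx = Σx² − (Σx)²/n = 592 − 486 = 106
Sxy = Σxy − (Σx)(Σy)/n = -31 − (-72) = 41
b = Sxy/Sxx = 41/106 = 0.386792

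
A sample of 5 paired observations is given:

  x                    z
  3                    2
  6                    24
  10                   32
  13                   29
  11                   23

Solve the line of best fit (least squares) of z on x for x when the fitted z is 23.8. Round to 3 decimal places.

9.362

n = 5, Σx = 43, Σy = 110, Σxy = 1100, Σx² = 435
Sxx = Σx² − (Σx)²/n = 435 − 369.8 = 65.2
Sxy = Σxy − (Σx)(Σy)/n = 1100 − 946 = 154
b = Sxy/Sxx = 154/65.2 = 2.361963
a = ȳ − b·x̄ = 22 − 2.361963·8.6 = 1.687117
Set a + b·x = 23.8: x = (23.8 − 1.687117) / 2.361963 = 9.362078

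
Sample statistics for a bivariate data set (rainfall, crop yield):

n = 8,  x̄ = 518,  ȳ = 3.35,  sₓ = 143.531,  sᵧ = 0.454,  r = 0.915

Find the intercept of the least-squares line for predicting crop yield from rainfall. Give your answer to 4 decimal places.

b = r · sᵧ/sₓ = 0.915 · 0.454/143.531 = 0.002894
a = ȳ − b·x̄ = 3.35 − 0.002894·518 = 1.850795

1.8508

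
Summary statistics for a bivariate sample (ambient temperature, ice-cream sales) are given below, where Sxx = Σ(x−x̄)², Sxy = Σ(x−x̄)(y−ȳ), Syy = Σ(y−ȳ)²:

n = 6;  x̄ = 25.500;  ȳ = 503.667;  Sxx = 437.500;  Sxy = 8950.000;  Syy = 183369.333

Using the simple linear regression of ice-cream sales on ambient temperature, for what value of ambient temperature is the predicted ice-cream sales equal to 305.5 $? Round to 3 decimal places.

15.813

b = Sxy/Sxx = 8950/437.5 = 20.457143
a = ȳ − b·x̄ = 503.667 − 20.457143·25.5 = -17.990143
Set a + b·x = 305.5: x = (305.5 − (-17.990143)) / 20.457143 = 15.813066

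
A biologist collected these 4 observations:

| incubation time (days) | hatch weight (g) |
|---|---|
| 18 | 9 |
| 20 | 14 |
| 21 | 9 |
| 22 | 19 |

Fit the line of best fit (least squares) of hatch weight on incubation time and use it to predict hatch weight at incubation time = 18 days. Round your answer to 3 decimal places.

n = 4, Σx = 81, Σy = 51, Σxy = 1049, Σx² = 1649
Sxx = Σx² − (Σx)²/n = 1649 − 1640.25 = 8.75
Sxy = Σxy − (Σx)(Σy)/n = 1049 − 1032.75 = 16.25
b = Sxy/Sxx = 16.25/8.75 = 1.857143
a = ȳ − b·x̄ = 12.75 − 1.857143·20.25 = -24.857143
ŷ(18) = a + b·18 = -24.857143 + 1.857143·18 = 8.571429

8.571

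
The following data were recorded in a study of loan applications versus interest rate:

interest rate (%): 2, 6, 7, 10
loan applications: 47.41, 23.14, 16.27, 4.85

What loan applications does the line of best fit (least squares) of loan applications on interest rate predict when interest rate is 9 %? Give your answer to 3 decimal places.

n = 4, Σx = 25, Σy = 91.67, Σxy = 396.05, Σx² = 189
Sxx = Σx² − (Σx)²/n = 189 − 156.25 = 32.75
Sxy = Σxy − (Σx)(Σy)/n = 396.05 − 572.9375 = -176.8875
b = Sxy/Sxx = -176.8875/32.75 = -5.401145
a = ȳ − b·x̄ = 22.9175 − (-5.401145)·6.25 = 56.674656
ŷ(9) = a + b·9 = 56.674656 + (-5.401145)·9 = 8.064351

8.064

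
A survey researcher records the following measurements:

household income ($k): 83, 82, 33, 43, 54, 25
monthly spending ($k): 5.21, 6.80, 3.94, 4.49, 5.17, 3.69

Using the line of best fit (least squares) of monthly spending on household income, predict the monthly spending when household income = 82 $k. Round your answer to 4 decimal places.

6.0382

n = 6, Σx = 320, Σy = 29.3, Σxy = 1684.55, Σx² = 20092
Sxx = Σx² − (Σx)²/n = 20092 − 17066.666667 = 3025.333333
Sxy = Σxy − (Σx)(Σy)/n = 1684.55 − 1562.666667 = 121.883333
b = Sxy/Sxx = 121.883333/3025.333333 = 0.040288
a = ȳ − b·x̄ = 4.883333 − 0.040288·53.333333 = 2.734663
ŷ(82) = a + b·82 = 2.734663 + 0.040288·82 = 6.038244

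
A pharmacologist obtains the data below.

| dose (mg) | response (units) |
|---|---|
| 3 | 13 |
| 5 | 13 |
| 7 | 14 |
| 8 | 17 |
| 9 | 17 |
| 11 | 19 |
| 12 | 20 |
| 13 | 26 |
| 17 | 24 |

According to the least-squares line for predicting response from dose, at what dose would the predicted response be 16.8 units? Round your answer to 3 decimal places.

8.118

n = 9, Σx = 85, Σy = 163, Σxy = 1686, Σx² = 951
Sxx = Σx² − (Σx)²/n = 951 − 802.777778 = 148.222222
Sxy = Σxy − (Σx)(Σy)/n = 1686 − 1539.444444 = 146.555556
b = Sxy/Sxx = 146.555556/148.222222 = 0.988756
a = ȳ − b·x̄ = 18.111111 − 0.988756·9.444444 = 8.772864
Set a + b·x = 16.8: x = (16.8 − 8.772864) / 0.988756 = 8.118423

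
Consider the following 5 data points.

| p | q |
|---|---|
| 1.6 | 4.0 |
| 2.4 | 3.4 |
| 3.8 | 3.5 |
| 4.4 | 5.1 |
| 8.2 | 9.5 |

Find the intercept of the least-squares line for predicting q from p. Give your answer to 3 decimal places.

n = 5, Σx = 20.4, Σy = 25.5, Σxy = 128.2, Σx² = 109.36
Sxx = Σx² − (Σx)²/n = 109.36 − 83.232 = 26.128
Sxy = Σxy − (Σx)(Σy)/n = 128.2 − 104.04 = 24.16
b = Sxy/Sxx = 24.16/26.128 = 0.924679
a = ȳ − b·x̄ = 5.1 − 0.924679·4.08 = 1.327312

1.327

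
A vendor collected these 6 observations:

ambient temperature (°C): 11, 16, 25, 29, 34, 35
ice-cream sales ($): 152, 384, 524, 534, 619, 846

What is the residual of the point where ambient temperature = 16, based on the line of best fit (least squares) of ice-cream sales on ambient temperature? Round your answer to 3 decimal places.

75.110

n = 6, Σx = 150, Σy = 3059, Σxy = 87058, Σx² = 4224
Sxx = Σx² − (Σx)²/n = 4224 − 3750 = 474
Sxy = Σxy − (Σx)(Σy)/n = 87058 − 76475 = 10583
b = Sxy/Sxx = 10583/474 = 22.327004
a = ȳ − b·x̄ = 509.833333 − 22.327004·25 = -48.341772
ŷ(16) = -48.341772 + 22.327004·16 = 308.890295
residual = y − ŷ = 384 − 308.890295 = 75.109705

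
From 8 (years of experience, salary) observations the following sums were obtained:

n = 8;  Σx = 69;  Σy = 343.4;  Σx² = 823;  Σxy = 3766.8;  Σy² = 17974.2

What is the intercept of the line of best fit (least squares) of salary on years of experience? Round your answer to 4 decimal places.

12.4569

Sxx = Σx² − (Σx)²/n = 823 − 595.125 = 227.875
Sxy = Σxy − (Σx)(Σy)/n = 3766.8 − 2961.825 = 804.975
b = Sxy/Sxx = 804.975/227.875 = 3.532529
a = ȳ − b·x̄ = 42.925 − 3.532529·8.625 = 12.456939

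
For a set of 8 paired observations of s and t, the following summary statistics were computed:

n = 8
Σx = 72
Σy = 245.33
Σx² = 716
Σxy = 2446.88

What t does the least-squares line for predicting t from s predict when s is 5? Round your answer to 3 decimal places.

16.613

Sxx = Σx² − (Σx)²/n = 716 − 648 = 68
Sxy = Σxy − (Σx)(Σy)/n = 2446.88 − 2207.97 = 238.91
b = Sxy/Sxx = 238.91/68 = 3.513382
a = ȳ − b·x̄ = 30.66625 − 3.513382·9 = -0.954191
ŷ(5) = a + b·5 = -0.954191 + 3.513382·5 = 16.612721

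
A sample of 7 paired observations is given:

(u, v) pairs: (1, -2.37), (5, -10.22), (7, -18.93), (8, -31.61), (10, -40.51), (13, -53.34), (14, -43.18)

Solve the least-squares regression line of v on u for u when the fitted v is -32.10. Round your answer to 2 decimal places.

n = 7, Σx = 58, Σy = -200.16, Σxy = -2141.9, Σx² = 604
Sxx = Σx² − (Σx)²/n = 604 − 480.571429 = 123.428571
Sxy = Σxy − (Σx)(Σy)/n = -2141.9 − (-1658.468571) = -483.431429
b = Sxy/Sxx = -483.431429/123.428571 = -3.916690
a = ȳ − b·x̄ = -28.594286 − (-3.916690)·8.285714 = 3.858287
Set a + b·x = -32.10: x = (-32.10 − 3.858287) / (-3.916690) = 9.180785

9.18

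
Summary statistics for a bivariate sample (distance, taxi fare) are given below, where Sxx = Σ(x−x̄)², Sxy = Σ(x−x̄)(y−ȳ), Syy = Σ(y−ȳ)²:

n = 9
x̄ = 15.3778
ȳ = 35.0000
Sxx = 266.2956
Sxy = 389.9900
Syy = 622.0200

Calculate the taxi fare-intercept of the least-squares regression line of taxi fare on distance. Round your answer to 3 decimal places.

b = Sxy/Sxx = 389.99/266.2956 = 1.464500
a = ȳ − b·x̄ = 35 − 1.464500·15.3778 = 12.479206

12.479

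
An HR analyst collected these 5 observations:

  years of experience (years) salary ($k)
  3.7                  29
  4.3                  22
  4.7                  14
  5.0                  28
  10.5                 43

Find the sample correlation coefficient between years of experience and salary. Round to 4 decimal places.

n = 5, Σx = 28.2, Σy = 136, Σxy = 859.2, Σx² = 189.52, Σy² = 4154
Sxx = Σx² − (Σx)²/n = 189.52 − 159.048 = 30.472
Sxy = Σxy − (Σx)(Σy)/n = 859.2 − 767.04 = 92.16
Syy = Σy² − (Σy)²/n = 4154 − 3699.2 = 454.8
r = Sxy/√(Sxx·Syy) = 92.16/√(13858.6656) = 92.16/117.722834 = 0.782856

0.7829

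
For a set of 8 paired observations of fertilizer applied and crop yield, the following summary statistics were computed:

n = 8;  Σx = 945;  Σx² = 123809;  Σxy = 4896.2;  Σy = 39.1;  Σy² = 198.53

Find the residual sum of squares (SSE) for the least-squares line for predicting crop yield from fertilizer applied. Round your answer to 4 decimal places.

1.1063

Sxx = Σx² − (Σx)²/n = 123809 − 111628.125 = 12180.875
Sxy = Σxy − (Σx)(Σy)/n = 4896.2 − 4618.6875 = 277.5125
Syy = Σy² − (Σy)²/n = 198.53 − 191.10125 = 7.42875
b = Sxy/Sxx = 277.5125/12180.875 = 0.022783
SSE = Syy − b·Sxy = 7.42875 − 0.022783·277.5125 = 1.106282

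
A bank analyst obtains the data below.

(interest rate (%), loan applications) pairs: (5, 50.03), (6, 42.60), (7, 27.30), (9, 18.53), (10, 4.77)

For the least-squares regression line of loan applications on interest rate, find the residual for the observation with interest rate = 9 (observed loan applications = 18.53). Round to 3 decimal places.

3.706

n = 5, Σx = 37, Σy = 143.23, Σxy = 911.32, Σx² = 291
Sxx = Σx² − (Σx)²/n = 291 − 273.8 = 17.2
Sxy = Σxy − (Σx)(Σy)/n = 911.32 − 1059.902 = -148.582
b = Sxy/Sxx = -148.582/17.2 = -8.638488
a = ȳ − b·x̄ = 28.646 − (-8.638488)·7.4 = 92.570814
ŷ(9) = 92.570814 + (-8.638488)·9 = 14.824419
residual = y − ŷ = 18.53 − 14.824419 = 3.705581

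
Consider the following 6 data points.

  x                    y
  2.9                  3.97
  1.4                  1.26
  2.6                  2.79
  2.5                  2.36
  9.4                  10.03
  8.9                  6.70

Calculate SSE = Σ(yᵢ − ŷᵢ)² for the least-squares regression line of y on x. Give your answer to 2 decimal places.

n = 6, Σx = 27.7, Σy = 27.11, Σxy = 180.343, Σx² = 190.95, Σy² = 176.1931
Sxx = Σx² − (Σx)²/n = 190.95 − 127.881667 = 63.068333
Sxy = Σxy − (Σx)(Σy)/n = 180.343 − 125.157833 = 55.185167
Syy = Σy² − (Σy)²/n = 176.1931 − 122.492017 = 53.701083
b = Sxy/Sxx = 55.185167/63.068333 = 0.875006
SSE = Syy − b·Sxy = 53.701083 − 0.875006·55.185167 = 5.413734

5.41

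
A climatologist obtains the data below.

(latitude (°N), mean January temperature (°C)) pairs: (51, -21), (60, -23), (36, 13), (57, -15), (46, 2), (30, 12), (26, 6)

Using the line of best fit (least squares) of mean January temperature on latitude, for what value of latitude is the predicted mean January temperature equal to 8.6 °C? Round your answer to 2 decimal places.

31.76

n = 7, Σx = 306, Σy = -26, Σxy = -2230, Σx² = 14438
Sxx = Σx² − (Σx)²/n = 14438 − 13376.571429 = 1061.428571
Sxy = Σxy − (Σx)(Σy)/n = -2230 − (-1136.571429) = -1093.428571
b = Sxy/Sxx = -1093.428571/1061.428571 = -1.030148
a = ȳ − b·x̄ = -3.714286 − (-1.030148)·43.714286 = 41.317900
Set a + b·x = 8.6: x = (8.6 − 41.317900) / (-1.030148) = 31.760387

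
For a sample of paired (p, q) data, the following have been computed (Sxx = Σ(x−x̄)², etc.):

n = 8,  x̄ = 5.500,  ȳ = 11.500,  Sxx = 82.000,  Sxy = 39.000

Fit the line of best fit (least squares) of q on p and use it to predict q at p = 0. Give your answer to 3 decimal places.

b = Sxy/Sxx = 39/82 = 0.475610
a = ȳ − b·x̄ = 11.5 − 0.475610·5.5 = 8.884146
ŷ(0) = a + b·0 = 8.884146 + 0.475610·0 = 8.884146

8.884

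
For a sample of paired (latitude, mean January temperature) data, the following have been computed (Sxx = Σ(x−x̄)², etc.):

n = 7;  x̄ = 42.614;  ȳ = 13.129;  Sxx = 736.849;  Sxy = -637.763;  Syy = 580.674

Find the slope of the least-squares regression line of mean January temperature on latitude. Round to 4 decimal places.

b = Sxy/Sxx = -637.763/736.849 = -0.865527

-0.8655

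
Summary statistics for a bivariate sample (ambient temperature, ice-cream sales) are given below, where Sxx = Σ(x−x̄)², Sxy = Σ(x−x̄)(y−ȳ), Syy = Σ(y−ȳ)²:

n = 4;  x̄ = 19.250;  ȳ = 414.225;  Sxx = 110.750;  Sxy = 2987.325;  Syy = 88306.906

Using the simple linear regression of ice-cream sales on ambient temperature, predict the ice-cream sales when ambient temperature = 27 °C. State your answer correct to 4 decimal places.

623.2703

b = Sxy/Sxx = 2987.325/110.75 = 26.973589
a = ȳ − b·x̄ = 414.225 − 26.973589·19.25 = -105.016591
ŷ(27) = a + b·27 = -105.016591 + 26.973589·27 = 623.270316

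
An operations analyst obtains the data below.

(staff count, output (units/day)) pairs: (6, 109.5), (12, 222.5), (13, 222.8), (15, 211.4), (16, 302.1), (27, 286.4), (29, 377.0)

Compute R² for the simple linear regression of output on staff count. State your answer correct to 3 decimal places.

0.779

n = 7, Σx = 118, Σy = 1731.7, Σxy = 32893.8, Σx² = 2400, Σy² = 471244.67
Sxx = Σx² − (Σx)²/n = 2400 − 1989.142857 = 410.857143
Sxy = Σxy − (Σx)(Σy)/n = 32893.8 − 29191.514286 = 3702.285714
Syy = Σy² − (Σy)²/n = 471244.67 − 428397.841429 = 42846.828571
R² = Sxy²/(Sxx·Syy) = (3702.285714)²/(410.857143·42846.828571) = 0.778629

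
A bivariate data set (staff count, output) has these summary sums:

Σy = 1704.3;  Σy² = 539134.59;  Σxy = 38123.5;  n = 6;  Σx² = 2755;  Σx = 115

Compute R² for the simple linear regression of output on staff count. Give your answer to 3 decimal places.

Sxx = Σx² − (Σx)²/n = 2755 − 2204.166667 = 550.833333
Sxy = Σxy − (Σx)(Σy)/n = 38123.5 − 32665.75 = 5457.75
Syy = Σy² − (Σy)²/n = 539134.59 − 484106.415 = 55028.175
R² = Sxy²/(Sxx·Syy) = (5457.75)²/(550.833333·55028.175) = 0.982702

0.983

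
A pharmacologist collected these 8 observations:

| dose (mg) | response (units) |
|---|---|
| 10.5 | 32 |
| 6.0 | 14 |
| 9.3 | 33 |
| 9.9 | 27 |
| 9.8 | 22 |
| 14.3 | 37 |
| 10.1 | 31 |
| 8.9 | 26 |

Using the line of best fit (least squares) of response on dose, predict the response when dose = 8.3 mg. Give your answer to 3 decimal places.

n = 8, Σx = 78.8, Σy = 222, Σxy = 2283.4, Σx² = 812.5
Sxx = Σx² − (Σx)²/n = 812.5 − 776.18 = 36.32
Sxy = Σxy − (Σx)(Σy)/n = 2283.4 − 2186.7 = 96.7
b = Sxy/Sxx = 96.7/36.32 = 2.662445
a = ȳ − b·x̄ = 27.75 − 2.662445·9.85 = 1.524917
ŷ(8.3) = a + b·8.3 = 1.524917 + 2.662445·8.3 = 23.623210

23.623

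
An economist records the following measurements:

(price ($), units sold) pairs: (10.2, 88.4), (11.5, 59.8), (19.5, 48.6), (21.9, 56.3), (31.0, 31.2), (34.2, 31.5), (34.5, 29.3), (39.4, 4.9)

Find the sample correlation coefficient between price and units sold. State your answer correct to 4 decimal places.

n = 8, Σx = 202.2, Σy = 350, Σxy = 7018.46, Σx² = 5969.4, Σy² = 19770.44
Sxx = Σx² − (Σx)²/n = 5969.4 − 5110.605 = 858.795
Sxy = Σxy − (Σx)(Σy)/n = 7018.46 − 8846.25 = -1827.79
Syy = Σy² − (Σy)²/n = 19770.44 − 15312.5 = 4457.94
r = Sxy/√(Sxx·Syy) = -1827.79/√(3828456.5823) = -1827.79/1956.644215 = -0.934145

-0.9341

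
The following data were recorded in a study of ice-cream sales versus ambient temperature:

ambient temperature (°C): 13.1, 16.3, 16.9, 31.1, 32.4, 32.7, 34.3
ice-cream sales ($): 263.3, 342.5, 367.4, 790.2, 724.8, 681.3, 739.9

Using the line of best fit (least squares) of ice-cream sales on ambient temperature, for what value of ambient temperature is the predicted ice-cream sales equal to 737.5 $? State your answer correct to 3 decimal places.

32.880

n = 7, Σx = 176.8, Σy = 3909.4, Σxy = 110956.86, Σx² = 4985.66
Sxx = Σx² − (Σx)²/n = 4985.66 − 4465.462857 = 520.197143
Sxy = Σxy − (Σx)(Σy)/n = 110956.86 − 98740.274286 = 12216.585714
b = Sxy/Sxx = 12216.585714/520.197143 = 23.484531
a = ȳ − b·x̄ = 558.485714 − 23.484531·25.257143 = -34.666430
Set a + b·x = 737.5: x = (737.5 − (-34.666430)) / 23.484531 = 32.879790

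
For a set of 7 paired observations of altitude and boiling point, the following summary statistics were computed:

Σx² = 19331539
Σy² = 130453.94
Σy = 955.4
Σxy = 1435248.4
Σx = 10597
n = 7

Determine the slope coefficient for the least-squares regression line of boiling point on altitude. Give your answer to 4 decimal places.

Sxx = Σx² − (Σx)²/n = 19331539 − 16042344.142857 = 3289194.857143
Sxy = Σxy − (Σx)(Σy)/n = 1435248.4 − 1446339.114286 = -11090.714286
b = Sxy/Sxx = -11090.714286/3289194.857143 = -0.003372

-0.0034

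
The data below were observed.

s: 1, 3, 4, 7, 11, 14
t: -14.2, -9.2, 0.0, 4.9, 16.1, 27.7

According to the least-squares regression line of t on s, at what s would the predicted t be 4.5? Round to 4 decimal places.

n = 6, Σx = 40, Σy = 25.3, Σxy = 557.4, Σx² = 392
Sxx = Σx² − (Σx)²/n = 392 − 266.666667 = 125.333333
Sxy = Σxy − (Σx)(Σy)/n = 557.4 − 168.666667 = 388.733333
b = Sxy/Sxx = 388.733333/125.333333 = 3.101596
a = ȳ − b·x̄ = 4.216667 − 3.101596·6.666667 = -16.460638
Set a + b·x = 4.5: x = (4.5 − (-16.460638)) / 3.101596 = 6.758017

6.7580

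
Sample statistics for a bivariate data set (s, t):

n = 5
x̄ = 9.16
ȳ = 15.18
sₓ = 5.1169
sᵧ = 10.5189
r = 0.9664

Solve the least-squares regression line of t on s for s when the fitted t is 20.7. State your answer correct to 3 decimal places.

11.939

b = r · sᵧ/sₓ = 0.9664 · 10.5189/5.1169 = 1.986645
a = ȳ − b·x̄ = 15.18 − 1.986645·9.16 = -3.017670
Set a + b·x = 20.7: x = (20.7 − (-3.017670)) / 1.986645 = 11.938553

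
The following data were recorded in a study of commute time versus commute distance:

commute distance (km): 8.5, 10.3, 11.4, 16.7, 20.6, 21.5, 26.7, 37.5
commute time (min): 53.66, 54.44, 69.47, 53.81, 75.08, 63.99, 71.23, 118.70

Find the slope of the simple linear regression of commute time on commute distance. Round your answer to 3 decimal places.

1.899

n = 8, Σx = 153.2, Σy = 560.38, Σxy = 11982.951, Σx² = 3592.94
Sxx = Σx² − (Σx)²/n = 3592.94 − 2933.78 = 659.16
Sxy = Σxy − (Σx)(Σy)/n = 11982.951 − 10731.277 = 1251.674
b = Sxy/Sxx = 1251.674/659.16 = 1.898893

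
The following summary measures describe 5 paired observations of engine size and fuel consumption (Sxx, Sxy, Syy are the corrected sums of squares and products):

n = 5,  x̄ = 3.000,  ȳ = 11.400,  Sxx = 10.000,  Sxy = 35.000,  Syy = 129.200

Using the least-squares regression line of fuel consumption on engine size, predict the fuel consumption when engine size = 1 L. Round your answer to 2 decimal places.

b = Sxy/Sxx = 35/10 = 3.5
a = ȳ − b·x̄ = 11.4 − 3.5·3 = 0.9
ŷ(1) = a + b·1 = 0.9 + 3.5·1 = 4.4

4.40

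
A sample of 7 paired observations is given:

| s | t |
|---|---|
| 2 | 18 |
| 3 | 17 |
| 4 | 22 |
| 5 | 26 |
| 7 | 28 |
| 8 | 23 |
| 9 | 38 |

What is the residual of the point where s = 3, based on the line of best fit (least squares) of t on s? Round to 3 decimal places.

n = 7, Σx = 38, Σy = 172, Σxy = 1027, Σx² = 248
Sxx = Σx² − (Σx)²/n = 248 − 206.285714 = 41.714286
Sxy = Σxy − (Σx)(Σy)/n = 1027 − 933.714286 = 93.285714
b = Sxy/Sxx = 93.285714/41.714286 = 2.236301
a = ȳ − b·x̄ = 24.571429 − 2.236301·5.428571 = 12.431507
ŷ(3) = 12.431507 + 2.236301·3 = 19.140411
residual = y − ŷ = 17 − 19.140411 = -2.140411

-2.140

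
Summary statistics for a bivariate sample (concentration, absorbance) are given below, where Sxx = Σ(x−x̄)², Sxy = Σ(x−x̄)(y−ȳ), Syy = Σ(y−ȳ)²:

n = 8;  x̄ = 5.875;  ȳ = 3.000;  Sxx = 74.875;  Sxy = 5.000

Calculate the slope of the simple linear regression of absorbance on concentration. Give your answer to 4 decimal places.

0.0668

b = Sxy/Sxx = 5/74.875 = 0.066778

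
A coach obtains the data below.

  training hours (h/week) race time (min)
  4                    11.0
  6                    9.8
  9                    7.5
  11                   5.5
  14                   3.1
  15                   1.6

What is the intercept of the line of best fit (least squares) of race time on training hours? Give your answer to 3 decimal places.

14.752

n = 6, Σx = 59, Σy = 38.5, Σxy = 298.2, Σx² = 675
Sxx = Σx² − (Σx)²/n = 675 − 580.166667 = 94.833333
Sxy = Σxy − (Σx)(Σy)/n = 298.2 − 378.583333 = -80.383333
b = Sxy/Sxx = -80.383333/94.833333 = -0.847627
a = ȳ − b·x̄ = 6.416667 − (-0.847627)·9.833333 = 14.751670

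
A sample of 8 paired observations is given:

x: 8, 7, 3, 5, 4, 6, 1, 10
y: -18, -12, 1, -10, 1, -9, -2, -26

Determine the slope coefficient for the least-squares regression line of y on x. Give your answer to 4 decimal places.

-3.0086

n = 8, Σx = 44, Σy = -75, Σxy = -587, Σx² = 300
Sxx = Σx² − (Σx)²/n = 300 − 242 = 58
Sxy = Σxy − (Σx)(Σy)/n = -587 − (-412.5) = -174.5
b = Sxy/Sxx = -174.5/58 = -3.008621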